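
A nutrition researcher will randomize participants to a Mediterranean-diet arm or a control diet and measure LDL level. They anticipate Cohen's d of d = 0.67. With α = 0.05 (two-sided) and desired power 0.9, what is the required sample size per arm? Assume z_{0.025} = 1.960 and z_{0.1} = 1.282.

For two independent groups with equal n: n = 2·((z_{α/2} + z_β) / d)².
z_{α/2} + z_β = 1.960 + 1.282 = 3.242.
n = 2 × (3.242 / 0.67)² = 2 × 4.839² = 2 × 23.41 = 46.8.
Round up to the next whole participant.

n = 47 per group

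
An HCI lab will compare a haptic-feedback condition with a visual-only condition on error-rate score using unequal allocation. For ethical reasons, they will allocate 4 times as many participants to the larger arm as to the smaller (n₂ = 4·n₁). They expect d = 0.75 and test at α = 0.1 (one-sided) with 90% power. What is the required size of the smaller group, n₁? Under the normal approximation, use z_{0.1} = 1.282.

With allocation ratio k = n₂/n₁ = 4, Var(x̄₁−x̄₂) = σ²(1/n₁ + 1/(k·n₁)) = σ²·(k+1)/(k·n₁).
So n₁ = (1 + 1/k)·((z_{α} + z_β)/d)² = 1.250 × (2.564/0.75)².
n₁ = 1.250 × 11.69 = 14.6.
Round up: n₁ = 15, giving n₂ = 4 × 15 = 60.

n₁ = 15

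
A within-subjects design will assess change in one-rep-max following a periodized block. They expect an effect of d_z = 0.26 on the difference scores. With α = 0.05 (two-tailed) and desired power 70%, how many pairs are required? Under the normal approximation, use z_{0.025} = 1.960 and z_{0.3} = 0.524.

n = 92 pairs

For a paired (one-sample on differences) test: n = ((z_{α/2} + z_β) / d)².
z_{α/2} + z_β = 1.960 + 0.524 = 2.484.
n = (2.484 / 0.26)² = 9.554² = 91.28.
Round up.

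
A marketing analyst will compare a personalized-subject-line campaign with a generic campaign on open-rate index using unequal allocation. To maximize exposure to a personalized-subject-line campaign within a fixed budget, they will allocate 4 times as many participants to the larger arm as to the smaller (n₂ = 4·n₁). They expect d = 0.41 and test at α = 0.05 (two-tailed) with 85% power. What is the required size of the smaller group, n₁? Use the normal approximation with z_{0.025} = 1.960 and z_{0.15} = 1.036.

With allocation ratio k = n₂/n₁ = 4, Var(x̄₁−x̄₂) = σ²(1/n₁ + 1/(k·n₁)) = σ²·(k+1)/(k·n₁).
So n₁ = (1 + 1/k)·((z_{α/2} + z_β)/d)² = 1.250 × (2.996/0.41)².
n₁ = 1.250 × 53.40 = 66.7.
Round up: n₁ = 67, giving n₂ = 4 × 67 = 268.

n₁ = 67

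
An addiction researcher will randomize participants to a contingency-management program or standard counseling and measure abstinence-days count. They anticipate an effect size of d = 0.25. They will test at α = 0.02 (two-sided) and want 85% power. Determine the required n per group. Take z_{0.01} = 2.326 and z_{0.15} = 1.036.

n = 362 per group

For two independent groups with equal n: n = 2·((z_{α/2} + z_β) / d)².
z_{α/2} + z_β = 2.326 + 1.036 = 3.362.
n = 2 × (3.362 / 0.25)² = 2 × 13.448² = 2 × 180.85 = 361.7.
Round up to the next whole participant.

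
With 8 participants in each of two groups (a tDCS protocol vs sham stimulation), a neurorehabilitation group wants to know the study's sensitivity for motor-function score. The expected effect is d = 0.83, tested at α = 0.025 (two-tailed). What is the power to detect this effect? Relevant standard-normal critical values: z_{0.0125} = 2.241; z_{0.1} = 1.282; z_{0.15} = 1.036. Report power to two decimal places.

For two equal groups, power = Φ(d·√(n/2) − z_{α/2}).
d·√(n/2) = 0.83 × √(8/2) = 0.83 × 2.000 = 1.660.
z_β = 1.660 − 2.241 = -0.581.
Power = Φ(-0.581) = 0.281.

power ≈ 0.28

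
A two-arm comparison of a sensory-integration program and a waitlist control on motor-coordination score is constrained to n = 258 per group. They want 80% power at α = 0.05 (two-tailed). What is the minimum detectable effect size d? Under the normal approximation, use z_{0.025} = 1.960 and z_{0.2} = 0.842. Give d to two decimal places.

d_min ≈ 0.25

For two independent groups of n = 258 each: d_min = (z_{α/2} + z_β)·√(2/n).
z-sum = 1.960 + 0.842 = 2.802.
d_min = 2.802 × √(2/258) = 2.802 × 0.0880 = 0.247.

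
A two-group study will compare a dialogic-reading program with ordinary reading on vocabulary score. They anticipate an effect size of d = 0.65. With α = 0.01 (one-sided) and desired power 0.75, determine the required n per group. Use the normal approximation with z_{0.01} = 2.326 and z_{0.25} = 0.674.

n = 43 per group

For two independent groups with equal n: n = 2·((z_{α} + z_β) / d)².
z_{α} + z_β = 2.326 + 0.674 = 3.000.
n = 2 × (3.000 / 0.65)² = 2 × 4.615² = 2 × 21.30 = 42.6.
Round up to the next whole participant.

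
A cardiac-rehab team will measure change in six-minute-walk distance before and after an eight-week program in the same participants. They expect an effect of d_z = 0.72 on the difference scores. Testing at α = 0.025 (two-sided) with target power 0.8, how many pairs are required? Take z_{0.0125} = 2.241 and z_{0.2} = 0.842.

n = 19 pairs

For a paired (one-sample on differences) test: n = ((z_{α/2} + z_β) / d)².
z_{α/2} + z_β = 2.241 + 0.842 = 3.083.
n = (3.083 / 0.72)² = 4.282² = 18.34.
Round up.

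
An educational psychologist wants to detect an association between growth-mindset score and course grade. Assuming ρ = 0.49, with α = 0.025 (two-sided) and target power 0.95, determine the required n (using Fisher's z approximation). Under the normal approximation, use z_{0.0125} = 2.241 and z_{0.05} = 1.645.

Fisher's z: C = ½·ln((1+r)/(1−r)) = ½·ln(2.9216) = 0.5361.
n = ((z_{α/2} + z_β)/C)² + 3.
(2.241 + 1.645) / 0.5361 = 3.886 / 0.5361 = 7.249.
n = 7.249² + 3 = 52.54 + 3 = 55.5.
Round up.

n = 56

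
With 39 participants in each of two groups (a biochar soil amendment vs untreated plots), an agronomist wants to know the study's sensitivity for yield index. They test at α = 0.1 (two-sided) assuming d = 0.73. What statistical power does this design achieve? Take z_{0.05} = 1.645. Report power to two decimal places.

power ≈ 0.94

For two equal groups, power = Φ(d·√(n/2) − z_{α/2}).
d·√(n/2) = 0.73 × √(39/2) = 0.73 × 4.416 = 3.224.
z_β = 3.224 − 1.645 = 1.579.
Power = Φ(1.579) = 0.943.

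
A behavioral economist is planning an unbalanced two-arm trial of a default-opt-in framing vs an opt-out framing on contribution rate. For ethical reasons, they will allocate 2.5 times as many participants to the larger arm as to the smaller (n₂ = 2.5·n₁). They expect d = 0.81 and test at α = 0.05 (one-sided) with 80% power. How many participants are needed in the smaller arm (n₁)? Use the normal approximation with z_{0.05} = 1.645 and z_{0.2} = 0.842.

n₁ = 14

With allocation ratio k = n₂/n₁ = 2.5, Var(x̄₁−x̄₂) = σ²(1/n₁ + 1/(k·n₁)) = σ²·(k+1)/(k·n₁).
So n₁ = (1 + 1/k)·((z_{α} + z_β)/d)² = 1.400 × (2.487/0.81)².
n₁ = 1.400 × 9.43 = 13.2.
Round up: n₁ = 14, giving n₂ = 2.5 × 14 = 35.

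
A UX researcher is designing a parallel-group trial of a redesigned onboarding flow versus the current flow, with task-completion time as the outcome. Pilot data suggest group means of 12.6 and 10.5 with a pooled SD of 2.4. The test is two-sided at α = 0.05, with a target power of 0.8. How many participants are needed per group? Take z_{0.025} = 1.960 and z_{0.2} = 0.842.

Cohen's d = |M₁ − M₂| / SD_pooled = |12.6 − 10.5| / 2.4 = 2.1 / 2.4 = 0.875.
For two independent groups with equal n: n = 2·((z_{α/2} + z_β) / d)².
z_{α/2} + z_β = 1.960 + 0.842 = 2.802.
n = 2 × (2.802 / 0.875)² = 2 × 3.202² = 2 × 10.25 = 20.5.
Round up to the next whole participant.

n = 21 per group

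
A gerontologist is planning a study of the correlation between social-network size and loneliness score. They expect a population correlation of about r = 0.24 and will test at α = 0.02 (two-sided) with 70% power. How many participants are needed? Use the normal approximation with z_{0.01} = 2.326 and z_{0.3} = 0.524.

Fisher's z: C = ½·ln((1+r)/(1−r)) = ½·ln(1.6316) = 0.2448.
n = ((z_{α/2} + z_β)/C)² + 3.
(2.326 + 0.524) / 0.2448 = 2.850 / 0.2448 = 11.642.
n = 11.642² + 3 = 135.54 + 3 = 138.5.
Round up.

n = 139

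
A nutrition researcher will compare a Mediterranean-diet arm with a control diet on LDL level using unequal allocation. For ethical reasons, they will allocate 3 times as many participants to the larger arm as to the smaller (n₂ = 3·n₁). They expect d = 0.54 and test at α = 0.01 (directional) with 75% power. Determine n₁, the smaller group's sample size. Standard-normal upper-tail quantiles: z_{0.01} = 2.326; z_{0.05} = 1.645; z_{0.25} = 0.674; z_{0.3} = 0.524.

With allocation ratio k = n₂/n₁ = 3, Var(x̄₁−x̄₂) = σ²(1/n₁ + 1/(k·n₁)) = σ²·(k+1)/(k·n₁).
So n₁ = (1 + 1/k)·((z_{α} + z_β)/d)² = 1.333 × (3.000/0.54)².
n₁ = 1.333 × 30.86 = 41.2.
Round up: n₁ = 42, giving n₂ = 3 × 42 = 126.

n₁ = 42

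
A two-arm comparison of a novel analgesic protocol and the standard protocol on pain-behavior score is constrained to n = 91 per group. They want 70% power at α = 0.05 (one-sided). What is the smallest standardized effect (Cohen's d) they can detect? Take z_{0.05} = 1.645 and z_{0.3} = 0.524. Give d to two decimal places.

d_min ≈ 0.32

For two independent groups of n = 91 each: d_min = (z_{α} + z_β)·√(2/n).
z-sum = 1.645 + 0.524 = 2.169.
d_min = 2.169 × √(2/91) = 2.169 × 0.1482 = 0.322.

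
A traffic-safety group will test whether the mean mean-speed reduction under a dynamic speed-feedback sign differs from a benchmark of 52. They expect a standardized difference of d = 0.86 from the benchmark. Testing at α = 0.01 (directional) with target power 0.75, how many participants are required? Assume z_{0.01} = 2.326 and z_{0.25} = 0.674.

For a one-sample test: n = ((z_{α} + z_β) / d)².
z_{α} + z_β = 2.326 + 0.674 = 3.000.
n = (3.000 / 0.86)² = 3.488² = 12.17.
Round up.

n = 13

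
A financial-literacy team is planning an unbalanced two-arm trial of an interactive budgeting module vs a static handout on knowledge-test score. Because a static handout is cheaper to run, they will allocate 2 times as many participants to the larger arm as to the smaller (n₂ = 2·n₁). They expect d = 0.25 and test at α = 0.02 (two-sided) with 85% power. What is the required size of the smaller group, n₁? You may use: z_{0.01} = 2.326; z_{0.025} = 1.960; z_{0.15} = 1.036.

With allocation ratio k = n₂/n₁ = 2, Var(x̄₁−x̄₂) = σ²(1/n₁ + 1/(k·n₁)) = σ²·(k+1)/(k·n₁).
So n₁ = (1 + 1/k)·((z_{α/2} + z_β)/d)² = 1.500 × (3.362/0.25)².
n₁ = 1.500 × 180.85 = 271.3.
Round up: n₁ = 272, giving n₂ = 2 × 272 = 544.

n₁ = 272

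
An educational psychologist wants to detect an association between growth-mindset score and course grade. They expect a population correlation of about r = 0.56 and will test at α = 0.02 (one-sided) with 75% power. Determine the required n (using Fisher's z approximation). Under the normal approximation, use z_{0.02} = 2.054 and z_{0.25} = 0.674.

n = 22

Fisher's z: C = ½·ln((1+r)/(1−r)) = ½·ln(3.5455) = 0.6328.
n = ((z_{α} + z_β)/C)² + 3.
(2.054 + 0.674) / 0.6328 = 2.728 / 0.6328 = 4.311.
n = 4.311² + 3 = 18.58 + 3 = 21.6.
Round up.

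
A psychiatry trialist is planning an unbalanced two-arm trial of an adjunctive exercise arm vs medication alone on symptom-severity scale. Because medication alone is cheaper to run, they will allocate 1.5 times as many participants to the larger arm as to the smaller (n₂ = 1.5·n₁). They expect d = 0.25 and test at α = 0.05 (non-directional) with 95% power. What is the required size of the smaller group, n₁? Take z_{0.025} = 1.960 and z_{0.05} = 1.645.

n₁ = 347

With allocation ratio k = n₂/n₁ = 1.5, Var(x̄₁−x̄₂) = σ²(1/n₁ + 1/(k·n₁)) = σ²·(k+1)/(k·n₁).
So n₁ = (1 + 1/k)·((z_{α/2} + z_β)/d)² = 1.667 × (3.605/0.25)².
n₁ = 1.667 × 207.94 = 346.6.
Round up: n₁ = 347, giving n₂ = ⌈1.5 × 347⌉ = ⌈520.5⌉ = 521.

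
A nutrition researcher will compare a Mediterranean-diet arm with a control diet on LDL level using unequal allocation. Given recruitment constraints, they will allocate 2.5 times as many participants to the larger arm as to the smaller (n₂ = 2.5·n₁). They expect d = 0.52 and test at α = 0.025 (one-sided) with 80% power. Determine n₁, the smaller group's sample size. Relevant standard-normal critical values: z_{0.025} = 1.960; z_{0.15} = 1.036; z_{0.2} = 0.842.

With allocation ratio k = n₂/n₁ = 2.5, Var(x̄₁−x̄₂) = σ²(1/n₁ + 1/(k·n₁)) = σ²·(k+1)/(k·n₁).
So n₁ = (1 + 1/k)·((z_{α} + z_β)/d)² = 1.400 × (2.802/0.52)².
n₁ = 1.400 × 29.04 = 40.6.
Round up: n₁ = 41, giving n₂ = ⌈2.5 × 41⌉ = ⌈102.5⌉ = 103.

n₁ = 41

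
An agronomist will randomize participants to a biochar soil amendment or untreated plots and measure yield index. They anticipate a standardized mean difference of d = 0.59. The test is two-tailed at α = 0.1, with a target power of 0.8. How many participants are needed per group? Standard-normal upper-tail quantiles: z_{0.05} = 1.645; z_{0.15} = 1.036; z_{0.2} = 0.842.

For two independent groups with equal n: n = 2·((z_{α/2} + z_β) / d)².
z_{α/2} + z_β = 1.645 + 0.842 = 2.487.
n = 2 × (2.487 / 0.59)² = 2 × 4.215² = 2 × 17.77 = 35.5.
Round up to the next whole participant.

n = 36 per group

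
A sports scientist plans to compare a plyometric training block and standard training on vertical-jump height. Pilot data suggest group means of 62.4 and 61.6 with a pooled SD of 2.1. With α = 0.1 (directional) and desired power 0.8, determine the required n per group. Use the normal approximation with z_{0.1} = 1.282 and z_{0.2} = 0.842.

Cohen's d = |M₁ − M₂| / SD_pooled = |62.4 − 61.6| / 2.1 = 0.8 / 2.1 = 0.381.
For two independent groups with equal n: n = 2·((z_{α} + z_β) / d)².
z_{α} + z_β = 1.282 + 0.842 = 2.124.
n = 2 × (2.124 / 0.381)² = 2 × 5.575² = 2 × 31.08 = 62.2.
Round up to the next whole participant.

n = 63 per group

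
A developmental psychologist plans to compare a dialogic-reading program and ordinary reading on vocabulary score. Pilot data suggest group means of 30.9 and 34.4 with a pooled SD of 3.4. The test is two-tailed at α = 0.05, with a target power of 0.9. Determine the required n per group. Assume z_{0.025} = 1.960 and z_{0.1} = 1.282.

Cohen's d = |M₁ − M₂| / SD_pooled = |30.9 − 34.4| / 3.4 = 3.5 / 3.4 = 1.029.
For two independent groups with equal n: n = 2·((z_{α/2} + z_β) / d)².
z_{α/2} + z_β = 1.960 + 1.282 = 3.242.
n = 2 × (3.242 / 1.029)² = 2 × 3.151² = 2 × 9.93 = 19.9.
Round up to the next whole participant.

n = 20 per group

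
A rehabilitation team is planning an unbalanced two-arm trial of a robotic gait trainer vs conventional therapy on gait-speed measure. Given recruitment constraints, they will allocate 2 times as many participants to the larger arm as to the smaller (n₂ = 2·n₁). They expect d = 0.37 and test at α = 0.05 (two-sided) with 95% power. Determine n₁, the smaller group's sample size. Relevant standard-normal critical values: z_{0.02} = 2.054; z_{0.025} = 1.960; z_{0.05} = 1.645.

With allocation ratio k = n₂/n₁ = 2, Var(x̄₁−x̄₂) = σ²(1/n₁ + 1/(k·n₁)) = σ²·(k+1)/(k·n₁).
So n₁ = (1 + 1/k)·((z_{α/2} + z_β)/d)² = 1.500 × (3.605/0.37)².
n₁ = 1.500 × 94.93 = 142.4.
Round up: n₁ = 143, giving n₂ = 2 × 143 = 286.

n₁ = 143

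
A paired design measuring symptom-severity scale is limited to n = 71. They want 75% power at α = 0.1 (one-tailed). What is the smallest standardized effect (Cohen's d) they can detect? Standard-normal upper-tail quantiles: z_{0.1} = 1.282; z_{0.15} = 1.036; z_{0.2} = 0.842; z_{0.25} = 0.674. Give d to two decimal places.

d_min ≈ 0.23

For a single sample (or paired design) of n = 71: d_min = (z_{α} + z_β)/√n.
z-sum = 1.282 + 0.674 = 1.956.
d_min = 1.956 / √71 = 1.956 / 8.426 = 0.232.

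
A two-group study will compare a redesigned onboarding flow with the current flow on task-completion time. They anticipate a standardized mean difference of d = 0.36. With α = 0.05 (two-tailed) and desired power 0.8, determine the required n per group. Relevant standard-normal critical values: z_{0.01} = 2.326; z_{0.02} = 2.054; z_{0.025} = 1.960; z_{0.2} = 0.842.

n = 122 per group

For two independent groups with equal n: n = 2·((z_{α/2} + z_β) / d)².
z_{α/2} + z_β = 1.960 + 0.842 = 2.802.
n = 2 × (2.802 / 0.36)² = 2 × 7.783² = 2 × 60.58 = 121.2.
Round up to the next whole participant.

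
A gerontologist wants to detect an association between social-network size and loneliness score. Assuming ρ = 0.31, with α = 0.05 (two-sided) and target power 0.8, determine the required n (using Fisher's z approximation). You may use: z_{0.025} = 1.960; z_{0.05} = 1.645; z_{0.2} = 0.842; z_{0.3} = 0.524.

n = 80

Fisher's z: C = ½·ln((1+r)/(1−r)) = ½·ln(1.8986) = 0.3205.
n = ((z_{α/2} + z_β)/C)² + 3.
(1.960 + 0.842) / 0.3205 = 2.802 / 0.3205 = 8.743.
n = 8.743² + 3 = 76.43 + 3 = 79.4.
Round up.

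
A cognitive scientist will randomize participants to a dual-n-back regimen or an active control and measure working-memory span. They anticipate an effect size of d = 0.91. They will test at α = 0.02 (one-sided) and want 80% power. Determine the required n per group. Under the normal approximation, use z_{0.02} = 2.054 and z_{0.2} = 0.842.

For two independent groups with equal n: n = 2·((z_{α} + z_β) / d)².
z_{α} + z_β = 2.054 + 0.842 = 2.896.
n = 2 × (2.896 / 0.91)² = 2 × 3.182² = 2 × 10.13 = 20.3.
Round up to the next whole participant.

n = 21 per group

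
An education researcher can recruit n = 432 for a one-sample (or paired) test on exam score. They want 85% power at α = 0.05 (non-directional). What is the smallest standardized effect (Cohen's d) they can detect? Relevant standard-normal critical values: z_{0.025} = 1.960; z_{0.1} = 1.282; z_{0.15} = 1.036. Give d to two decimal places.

For a single sample (or paired design) of n = 432: d_min = (z_{α/2} + z_β)/√n.
z-sum = 1.960 + 1.036 = 2.996.
d_min = 2.996 / √432 = 2.996 / 20.785 = 0.144.

d_min ≈ 0.14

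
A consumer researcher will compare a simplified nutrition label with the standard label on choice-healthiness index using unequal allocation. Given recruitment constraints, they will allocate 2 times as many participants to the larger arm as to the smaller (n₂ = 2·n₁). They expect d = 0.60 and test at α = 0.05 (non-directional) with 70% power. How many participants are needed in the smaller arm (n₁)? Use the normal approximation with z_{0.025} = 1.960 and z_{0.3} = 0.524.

With allocation ratio k = n₂/n₁ = 2, Var(x̄₁−x̄₂) = σ²(1/n₁ + 1/(k·n₁)) = σ²·(k+1)/(k·n₁).
So n₁ = (1 + 1/k)·((z_{α/2} + z_β)/d)² = 1.500 × (2.484/0.60)².
n₁ = 1.500 × 17.14 = 25.7.
Round up: n₁ = 26, giving n₂ = 2 × 26 = 52.

n₁ = 26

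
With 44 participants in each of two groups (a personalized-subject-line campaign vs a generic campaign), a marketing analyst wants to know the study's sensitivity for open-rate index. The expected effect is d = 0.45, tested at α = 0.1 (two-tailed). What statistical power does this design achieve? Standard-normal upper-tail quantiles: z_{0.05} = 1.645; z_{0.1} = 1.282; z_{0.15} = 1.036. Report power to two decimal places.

power ≈ 0.68

For two equal groups, power = Φ(d·√(n/2) − z_{α/2}).
d·√(n/2) = 0.45 × √(44/2) = 0.45 × 4.690 = 2.111.
z_β = 2.111 − 1.645 = 0.466.
Power = Φ(0.466) = 0.679.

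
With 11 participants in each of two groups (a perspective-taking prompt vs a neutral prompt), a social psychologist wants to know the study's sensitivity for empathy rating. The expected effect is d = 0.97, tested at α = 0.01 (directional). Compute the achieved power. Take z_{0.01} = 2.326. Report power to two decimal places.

For two equal groups, power = Φ(d·√(n/2) − z_{α}).
d·√(n/2) = 0.97 × √(11/2) = 0.97 × 2.345 = 2.275.
z_β = 2.275 − 2.326 = -0.051.
Power = Φ(-0.051) = 0.480.

power ≈ 0.48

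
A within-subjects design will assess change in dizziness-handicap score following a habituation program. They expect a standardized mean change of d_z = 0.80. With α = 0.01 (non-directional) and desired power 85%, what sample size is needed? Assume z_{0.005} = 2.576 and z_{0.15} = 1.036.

n = 21 pairs

For a paired (one-sample on differences) test: n = ((z_{α/2} + z_β) / d)².
z_{α/2} + z_β = 2.576 + 1.036 = 3.612.
n = (3.612 / 0.80)² = 4.515² = 20.39.
Round up.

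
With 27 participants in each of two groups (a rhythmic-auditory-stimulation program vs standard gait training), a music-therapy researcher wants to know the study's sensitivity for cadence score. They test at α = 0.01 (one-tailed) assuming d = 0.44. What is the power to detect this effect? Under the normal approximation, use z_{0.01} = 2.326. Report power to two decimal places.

power ≈ 0.24

For two equal groups, power = Φ(d·√(n/2) − z_{α}).
d·√(n/2) = 0.44 × √(27/2) = 0.44 × 3.674 = 1.617.
z_β = 1.617 − 2.326 = -0.709.
Power = Φ(-0.709) = 0.239.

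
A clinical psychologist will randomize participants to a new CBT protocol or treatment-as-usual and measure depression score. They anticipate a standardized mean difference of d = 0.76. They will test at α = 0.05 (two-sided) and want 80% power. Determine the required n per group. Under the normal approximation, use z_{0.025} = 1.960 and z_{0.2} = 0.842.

For two independent groups with equal n: n = 2·((z_{α/2} + z_β) / d)².
z_{α/2} + z_β = 1.960 + 0.842 = 2.802.
n = 2 × (2.802 / 0.76)² = 2 × 3.687² = 2 × 13.59 = 27.2.
Round up to the next whole participant.

n = 28 per group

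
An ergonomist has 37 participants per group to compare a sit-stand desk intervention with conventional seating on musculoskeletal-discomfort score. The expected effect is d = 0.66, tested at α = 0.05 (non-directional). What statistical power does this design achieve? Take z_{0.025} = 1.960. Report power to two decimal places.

For two equal groups, power = Φ(d·√(n/2) − z_{α/2}).
d·√(n/2) = 0.66 × √(37/2) = 0.66 × 4.301 = 2.839.
z_β = 2.839 − 1.960 = 0.879.
Power = Φ(0.879) = 0.810.

power ≈ 0.81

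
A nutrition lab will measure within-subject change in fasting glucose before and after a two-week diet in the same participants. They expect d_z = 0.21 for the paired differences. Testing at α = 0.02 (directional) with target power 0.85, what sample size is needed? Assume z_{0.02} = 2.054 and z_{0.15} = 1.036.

For a paired (one-sample on differences) test: n = ((z_{α} + z_β) / d)².
z_{α} + z_β = 2.054 + 1.036 = 3.090.
n = (3.090 / 0.21)² = 14.714² = 216.51.
Round up.

n = 217 pairs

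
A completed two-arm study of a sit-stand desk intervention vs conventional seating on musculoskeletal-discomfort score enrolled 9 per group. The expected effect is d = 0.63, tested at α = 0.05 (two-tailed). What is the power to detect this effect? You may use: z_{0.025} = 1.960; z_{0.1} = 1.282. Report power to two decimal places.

power ≈ 0.27

For two equal groups, power = Φ(d·√(n/2) − z_{α/2}).
d·√(n/2) = 0.63 × √(9/2) = 0.63 × 2.121 = 1.336.
z_β = 1.336 − 1.960 = -0.624.
Power = Φ(-0.624) = 0.266.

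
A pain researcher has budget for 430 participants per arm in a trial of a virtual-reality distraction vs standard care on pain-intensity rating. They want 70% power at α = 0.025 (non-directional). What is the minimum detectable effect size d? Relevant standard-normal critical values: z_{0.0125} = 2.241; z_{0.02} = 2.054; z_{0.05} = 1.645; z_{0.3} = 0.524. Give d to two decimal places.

d_min ≈ 0.19

For two independent groups of n = 430 each: d_min = (z_{α/2} + z_β)·√(2/n).
z-sum = 2.241 + 0.524 = 2.765.
d_min = 2.765 × √(2/430) = 2.765 × 0.0682 = 0.189.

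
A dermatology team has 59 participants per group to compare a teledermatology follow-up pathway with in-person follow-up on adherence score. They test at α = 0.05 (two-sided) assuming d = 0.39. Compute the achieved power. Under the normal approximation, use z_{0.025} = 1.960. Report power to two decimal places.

For two equal groups, power = Φ(d·√(n/2) − z_{α/2}).
d·√(n/2) = 0.39 × √(59/2) = 0.39 × 5.431 = 2.118.
z_β = 2.118 − 1.960 = 0.158.
Power = Φ(0.158) = 0.563.

power ≈ 0.56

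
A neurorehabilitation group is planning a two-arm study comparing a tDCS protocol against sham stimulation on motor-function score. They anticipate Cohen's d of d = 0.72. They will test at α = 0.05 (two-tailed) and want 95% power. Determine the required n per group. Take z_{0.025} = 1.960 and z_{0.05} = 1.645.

For two independent groups with equal n: n = 2·((z_{α/2} + z_β) / d)².
z_{α/2} + z_β = 1.960 + 1.645 = 3.605.
n = 2 × (3.605 / 0.72)² = 2 × 5.007² = 2 × 25.07 = 50.1.
Round up to the next whole participant.

n = 51 per group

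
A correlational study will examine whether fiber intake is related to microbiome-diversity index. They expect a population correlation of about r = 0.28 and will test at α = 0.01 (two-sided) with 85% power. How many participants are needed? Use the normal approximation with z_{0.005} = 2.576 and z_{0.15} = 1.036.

n = 161

Fisher's z: C = ½·ln((1+r)/(1−r)) = ½·ln(1.7778) = 0.2877.
n = ((z_{α/2} + z_β)/C)² + 3.
(2.576 + 1.036) / 0.2877 = 3.612 / 0.2877 = 12.555.
n = 12.555² + 3 = 157.62 + 3 = 160.6.
Round up.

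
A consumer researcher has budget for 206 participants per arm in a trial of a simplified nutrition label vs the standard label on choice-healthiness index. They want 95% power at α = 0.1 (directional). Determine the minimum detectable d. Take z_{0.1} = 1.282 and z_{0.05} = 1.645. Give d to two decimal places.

For two independent groups of n = 206 each: d_min = (z_{α} + z_β)·√(2/n).
z-sum = 1.282 + 1.645 = 2.927.
d_min = 2.927 × √(2/206) = 2.927 × 0.0985 = 0.288.

d_min ≈ 0.29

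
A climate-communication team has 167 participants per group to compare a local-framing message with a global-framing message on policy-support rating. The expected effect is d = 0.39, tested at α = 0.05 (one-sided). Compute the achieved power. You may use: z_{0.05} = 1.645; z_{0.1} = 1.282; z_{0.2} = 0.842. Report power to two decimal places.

For two equal groups, power = Φ(d·√(n/2) − z_{α}).
d·√(n/2) = 0.39 × √(167/2) = 0.39 × 9.138 = 3.564.
z_β = 3.564 − 1.645 = 1.919.
Power = Φ(1.919) = 0.972.

power ≈ 0.97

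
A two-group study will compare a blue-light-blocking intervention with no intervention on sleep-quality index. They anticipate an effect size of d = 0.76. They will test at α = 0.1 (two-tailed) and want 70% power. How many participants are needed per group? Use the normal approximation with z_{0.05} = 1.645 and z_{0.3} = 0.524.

n = 17 per group

For two independent groups with equal n: n = 2·((z_{α/2} + z_β) / d)².
z_{α/2} + z_β = 1.645 + 0.524 = 2.169.
n = 2 × (2.169 / 0.76)² = 2 × 2.854² = 2 × 8.15 = 16.3.
Round up to the next whole participant.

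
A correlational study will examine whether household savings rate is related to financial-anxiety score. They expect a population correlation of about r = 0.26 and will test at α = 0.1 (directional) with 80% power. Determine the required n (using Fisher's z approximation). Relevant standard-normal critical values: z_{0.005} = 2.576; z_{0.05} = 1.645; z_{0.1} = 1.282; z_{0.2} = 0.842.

Fisher's z: C = ½·ln((1+r)/(1−r)) = ½·ln(1.7027) = 0.2661.
n = ((z_{α} + z_β)/C)² + 3.
(1.282 + 0.842) / 0.2661 = 2.124 / 0.2661 = 7.982.
n = 7.982² + 3 = 63.71 + 3 = 66.7.
Round up.

n = 67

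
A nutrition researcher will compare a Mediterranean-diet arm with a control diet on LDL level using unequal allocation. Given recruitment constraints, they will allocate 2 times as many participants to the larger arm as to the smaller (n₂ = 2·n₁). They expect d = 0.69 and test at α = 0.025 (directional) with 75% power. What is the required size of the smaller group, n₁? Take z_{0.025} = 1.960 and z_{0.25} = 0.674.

With allocation ratio k = n₂/n₁ = 2, Var(x̄₁−x̄₂) = σ²(1/n₁ + 1/(k·n₁)) = σ²·(k+1)/(k·n₁).
So n₁ = (1 + 1/k)·((z_{α} + z_β)/d)² = 1.500 × (2.634/0.69)².
n₁ = 1.500 × 14.57 = 21.9.
Round up: n₁ = 22, giving n₂ = 2 × 22 = 44.

n₁ = 22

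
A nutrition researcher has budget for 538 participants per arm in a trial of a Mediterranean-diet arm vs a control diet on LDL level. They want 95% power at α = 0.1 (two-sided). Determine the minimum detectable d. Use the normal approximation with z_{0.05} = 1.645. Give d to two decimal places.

d_min ≈ 0.20

For two independent groups of n = 538 each: d_min = (z_{α/2} + z_β)·√(2/n).
z-sum = 1.645 + 1.645 = 3.290.
d_min = 3.290 × √(2/538) = 3.290 × 0.0610 = 0.201.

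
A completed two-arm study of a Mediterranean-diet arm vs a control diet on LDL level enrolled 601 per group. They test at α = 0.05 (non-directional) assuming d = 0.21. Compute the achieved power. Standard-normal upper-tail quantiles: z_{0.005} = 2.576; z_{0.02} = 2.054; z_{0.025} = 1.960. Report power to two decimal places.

power ≈ 0.95

For two equal groups, power = Φ(d·√(n/2) − z_{α/2}).
d·√(n/2) = 0.21 × √(601/2) = 0.21 × 17.335 = 3.640.
z_β = 3.640 − 1.960 = 1.680.
Power = Φ(1.680) = 0.954.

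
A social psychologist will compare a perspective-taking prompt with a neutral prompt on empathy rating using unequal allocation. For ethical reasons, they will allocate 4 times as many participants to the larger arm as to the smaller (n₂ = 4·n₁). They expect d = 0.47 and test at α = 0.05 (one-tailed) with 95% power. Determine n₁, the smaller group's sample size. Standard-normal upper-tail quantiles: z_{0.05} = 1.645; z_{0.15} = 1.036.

n₁ = 62

With allocation ratio k = n₂/n₁ = 4, Var(x̄₁−x̄₂) = σ²(1/n₁ + 1/(k·n₁)) = σ²·(k+1)/(k·n₁).
So n₁ = (1 + 1/k)·((z_{α} + z_β)/d)² = 1.250 × (3.290/0.47)².
n₁ = 1.250 × 49.00 = 61.3.
Round up: n₁ = 62, giving n₂ = 4 × 62 = 248.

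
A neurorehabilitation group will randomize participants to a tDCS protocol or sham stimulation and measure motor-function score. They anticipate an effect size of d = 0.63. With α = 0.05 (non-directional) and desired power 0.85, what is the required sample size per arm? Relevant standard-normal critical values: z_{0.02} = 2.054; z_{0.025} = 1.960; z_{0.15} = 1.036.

n = 46 per group

For two independent groups with equal n: n = 2·((z_{α/2} + z_β) / d)².
z_{α/2} + z_β = 1.960 + 1.036 = 2.996.
n = 2 × (2.996 / 0.63)² = 2 × 4.756² = 2 × 22.62 = 45.2.
Round up to the next whole participant.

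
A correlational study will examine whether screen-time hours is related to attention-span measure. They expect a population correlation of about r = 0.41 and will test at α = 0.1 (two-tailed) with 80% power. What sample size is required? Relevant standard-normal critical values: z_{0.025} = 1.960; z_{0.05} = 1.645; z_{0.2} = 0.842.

Fisher's z: C = ½·ln((1+r)/(1−r)) = ½·ln(2.3898) = 0.4356.
n = ((z_{α/2} + z_β)/C)² + 3.
(1.645 + 0.842) / 0.4356 = 2.487 / 0.4356 = 5.709.
n = 5.709² + 3 = 32.60 + 3 = 35.6.
Round up.

n = 36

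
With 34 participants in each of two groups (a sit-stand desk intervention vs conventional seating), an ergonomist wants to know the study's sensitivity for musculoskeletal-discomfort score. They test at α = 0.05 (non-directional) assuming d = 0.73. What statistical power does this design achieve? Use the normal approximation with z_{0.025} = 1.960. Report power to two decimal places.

power ≈ 0.85

For two equal groups, power = Φ(d·√(n/2) − z_{α/2}).
d·√(n/2) = 0.73 × √(34/2) = 0.73 × 4.123 = 3.010.
z_β = 3.010 − 1.960 = 1.050.
Power = Φ(1.050) = 0.853.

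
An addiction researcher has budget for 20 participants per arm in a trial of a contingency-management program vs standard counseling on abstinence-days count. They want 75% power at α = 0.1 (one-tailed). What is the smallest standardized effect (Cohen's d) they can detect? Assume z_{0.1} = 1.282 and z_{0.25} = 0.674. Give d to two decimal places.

d_min ≈ 0.62

For two independent groups of n = 20 each: d_min = (z_{α} + z_β)·√(2/n).
z-sum = 1.282 + 0.674 = 1.956.
d_min = 1.956 × √(2/20) = 1.956 × 0.3162 = 0.619.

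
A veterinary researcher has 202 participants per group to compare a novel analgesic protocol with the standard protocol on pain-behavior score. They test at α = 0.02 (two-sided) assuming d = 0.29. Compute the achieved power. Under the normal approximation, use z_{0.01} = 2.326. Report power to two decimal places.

power ≈ 0.72

For two equal groups, power = Φ(d·√(n/2) − z_{α/2}).
d·√(n/2) = 0.29 × √(202/2) = 0.29 × 10.050 = 2.914.
z_β = 2.914 − 2.326 = 0.588.
Power = Φ(0.588) = 0.722.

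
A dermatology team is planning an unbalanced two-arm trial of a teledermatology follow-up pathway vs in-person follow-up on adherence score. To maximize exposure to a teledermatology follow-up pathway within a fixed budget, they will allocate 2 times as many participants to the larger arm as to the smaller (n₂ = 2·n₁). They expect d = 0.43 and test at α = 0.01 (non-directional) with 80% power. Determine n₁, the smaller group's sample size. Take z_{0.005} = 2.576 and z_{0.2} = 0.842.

n₁ = 95

With allocation ratio k = n₂/n₁ = 2, Var(x̄₁−x̄₂) = σ²(1/n₁ + 1/(k·n₁)) = σ²·(k+1)/(k·n₁).
So n₁ = (1 + 1/k)·((z_{α/2} + z_β)/d)² = 1.500 × (3.418/0.43)².
n₁ = 1.500 × 63.18 = 94.8.
Round up: n₁ = 95, giving n₂ = 2 × 95 = 190.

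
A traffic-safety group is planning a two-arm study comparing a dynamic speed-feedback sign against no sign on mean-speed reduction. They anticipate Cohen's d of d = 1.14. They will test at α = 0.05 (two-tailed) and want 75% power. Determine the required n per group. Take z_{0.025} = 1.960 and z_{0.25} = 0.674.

For two independent groups with equal n: n = 2·((z_{α/2} + z_β) / d)².
z_{α/2} + z_β = 1.960 + 0.674 = 2.634.
n = 2 × (2.634 / 1.14)² = 2 × 2.311² = 2 × 5.34 = 10.7.
Round up to the next whole participant.

n = 11 per group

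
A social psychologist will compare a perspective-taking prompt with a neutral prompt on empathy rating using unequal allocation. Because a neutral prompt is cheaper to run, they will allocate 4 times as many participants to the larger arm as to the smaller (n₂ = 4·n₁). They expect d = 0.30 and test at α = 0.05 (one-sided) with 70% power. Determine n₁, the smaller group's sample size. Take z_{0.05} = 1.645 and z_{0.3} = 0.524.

With allocation ratio k = n₂/n₁ = 4, Var(x̄₁−x̄₂) = σ²(1/n₁ + 1/(k·n₁)) = σ²·(k+1)/(k·n₁).
So n₁ = (1 + 1/k)·((z_{α} + z_β)/d)² = 1.250 × (2.169/0.30)².
n₁ = 1.250 × 52.27 = 65.3.
Round up: n₁ = 66, giving n₂ = 4 × 66 = 264.

n₁ = 66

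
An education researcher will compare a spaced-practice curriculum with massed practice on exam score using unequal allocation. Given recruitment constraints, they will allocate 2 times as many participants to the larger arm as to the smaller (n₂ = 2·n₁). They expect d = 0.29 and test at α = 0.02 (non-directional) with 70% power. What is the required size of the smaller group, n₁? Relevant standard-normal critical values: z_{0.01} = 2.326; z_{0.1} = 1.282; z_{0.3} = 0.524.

n₁ = 145

With allocation ratio k = n₂/n₁ = 2, Var(x̄₁−x̄₂) = σ²(1/n₁ + 1/(k·n₁)) = σ²·(k+1)/(k·n₁).
So n₁ = (1 + 1/k)·((z_{α/2} + z_β)/d)² = 1.500 × (2.850/0.29)².
n₁ = 1.500 × 96.58 = 144.9.
Round up: n₁ = 145, giving n₂ = 2 × 145 = 290.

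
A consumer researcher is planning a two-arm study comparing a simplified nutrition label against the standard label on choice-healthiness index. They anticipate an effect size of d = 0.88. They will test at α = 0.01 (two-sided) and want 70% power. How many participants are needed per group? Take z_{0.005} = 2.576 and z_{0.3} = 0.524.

n = 25 per group

For two independent groups with equal n: n = 2·((z_{α/2} + z_β) / d)².
z_{α/2} + z_β = 2.576 + 0.524 = 3.100.
n = 2 × (3.100 / 0.88)² = 2 × 3.523² = 2 × 12.41 = 24.8.
Round up to the next whole participant.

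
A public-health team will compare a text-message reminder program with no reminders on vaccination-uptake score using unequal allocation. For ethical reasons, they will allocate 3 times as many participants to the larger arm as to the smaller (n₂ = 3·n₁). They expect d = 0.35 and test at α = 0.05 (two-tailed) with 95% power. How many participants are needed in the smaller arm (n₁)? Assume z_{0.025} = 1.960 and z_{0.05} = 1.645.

With allocation ratio k = n₂/n₁ = 3, Var(x̄₁−x̄₂) = σ²(1/n₁ + 1/(k·n₁)) = σ²·(k+1)/(k·n₁).
So n₁ = (1 + 1/k)·((z_{α/2} + z_β)/d)² = 1.333 × (3.605/0.35)².
n₁ = 1.333 × 106.09 = 141.5.
Round up: n₁ = 142, giving n₂ = 3 × 142 = 426.

n₁ = 142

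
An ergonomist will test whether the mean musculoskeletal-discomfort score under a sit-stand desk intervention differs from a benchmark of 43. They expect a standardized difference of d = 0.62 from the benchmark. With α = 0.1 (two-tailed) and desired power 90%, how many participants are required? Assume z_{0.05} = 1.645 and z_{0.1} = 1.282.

For a one-sample test: n = ((z_{α/2} + z_β) / d)².
z_{α/2} + z_β = 1.645 + 1.282 = 2.927.
n = (2.927 / 0.62)² = 4.721² = 22.29.
Round up.

n = 23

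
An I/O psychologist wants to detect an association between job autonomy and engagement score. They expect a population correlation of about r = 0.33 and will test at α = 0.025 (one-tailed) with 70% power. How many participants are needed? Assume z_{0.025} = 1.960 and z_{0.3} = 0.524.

Fisher's z: C = ½·ln((1+r)/(1−r)) = ½·ln(1.9851) = 0.3428.
n = ((z_{α} + z_β)/C)² + 3.
(1.960 + 0.524) / 0.3428 = 2.484 / 0.3428 = 7.246.
n = 7.246² + 3 = 52.51 + 3 = 55.5.
Round up.

n = 56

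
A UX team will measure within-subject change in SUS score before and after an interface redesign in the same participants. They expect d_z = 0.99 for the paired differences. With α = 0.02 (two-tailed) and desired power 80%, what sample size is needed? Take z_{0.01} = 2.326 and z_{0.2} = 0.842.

For a paired (one-sample on differences) test: n = ((z_{α/2} + z_β) / d)².
z_{α/2} + z_β = 2.326 + 0.842 = 3.168.
n = (3.168 / 0.99)² = 3.200² = 10.24.
Round up.

n = 11 pairs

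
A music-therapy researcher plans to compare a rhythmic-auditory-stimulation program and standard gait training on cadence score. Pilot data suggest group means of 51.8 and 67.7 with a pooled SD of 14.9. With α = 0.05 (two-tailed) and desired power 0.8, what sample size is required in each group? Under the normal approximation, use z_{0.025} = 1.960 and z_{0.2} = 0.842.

Cohen's d = |M₁ − M₂| / SD_pooled = |51.8 − 67.7| / 14.9 = 15.9 / 14.9 = 1.067.
For two independent groups with equal n: n = 2·((z_{α/2} + z_β) / d)².
z_{α/2} + z_β = 1.960 + 0.842 = 2.802.
n = 2 × (2.802 / 1.067)² = 2 × 2.626² = 2 × 6.90 = 13.8.
Round up to the next whole participant.

n = 14 per group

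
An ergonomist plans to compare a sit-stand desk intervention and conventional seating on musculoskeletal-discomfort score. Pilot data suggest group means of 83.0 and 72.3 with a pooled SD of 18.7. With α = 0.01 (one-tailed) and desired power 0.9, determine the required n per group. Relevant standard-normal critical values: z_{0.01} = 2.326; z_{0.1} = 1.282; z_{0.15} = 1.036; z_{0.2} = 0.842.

n = 80 per group

Cohen's d = |M₁ − M₂| / SD_pooled = |83.0 − 72.3| / 18.7 = 10.7 / 18.7 = 0.572.
For two independent groups with equal n: n = 2·((z_{α} + z_β) / d)².
z_{α} + z_β = 2.326 + 1.282 = 3.608.
n = 2 × (3.608 / 0.572)² = 2 × 6.308² = 2 × 39.79 = 79.6.
Round up to the next whole participant.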